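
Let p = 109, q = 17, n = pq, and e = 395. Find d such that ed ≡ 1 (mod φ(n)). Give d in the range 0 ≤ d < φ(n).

φ(n) = (p−1)(q−1) = 108·16 = 1728.
Need d with 395·d ≡ 1 (mod 1728). Apply the extended Euclidean algorithm:
1728 = 4·395 + 148
395 = 2·148 + 99
148 = 1·99 + 49
99 = 2·49 + 1
49 = 49·1 + 0
Back-substitute:
1 = 99 − 2·49
1 = −2·148 + 3·99
1 = 3·395 − 8·148
1 = −8·1728 + 35·395
So 395·35 ≡ 1 (mod 1728), hence d = 35.

35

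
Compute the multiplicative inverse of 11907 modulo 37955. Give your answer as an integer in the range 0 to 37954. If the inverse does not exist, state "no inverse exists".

gcd(37955, 11907) by repeated division:
37955 = 3*11907 + 2234
11907 = 5*2234 + 737
2234 = 3*737 + 23
737 = 32*23 + 1
23 = 23*1 + 0
Since gcd(11907, 37955) = 1, back-substitute to write 1 as a combination:
1 = 737 − 32·23
1 = −32·2234 + 97·737
1 = 97·11907 − 517·2234
1 = −517·37955 + 1648·11907
So 11907·1648 ≡ 1 (mod 37955).

1648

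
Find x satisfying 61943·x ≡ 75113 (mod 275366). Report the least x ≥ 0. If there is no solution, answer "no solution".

gcd(61943, 275366):
275366 = 4·61943 + 27594
61943 = 2·27594 + 6755
27594 = 4·6755 + 574
6755 = 11·574 + 441
574 = 1·441 + 133
441 = 3·133 + 42
133 = 3·42 + 7
42 = 6·7 + 0
gcd = 7, but 7 ∤ 75113, so the congruence has no solution.

no solution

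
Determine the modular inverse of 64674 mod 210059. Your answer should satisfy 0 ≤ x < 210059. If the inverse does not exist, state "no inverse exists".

122601

Extended Euclidean algorithm:
210059 = 3·64674 + 16037
64674 = 4·16037 + 526
16037 = 30·526 + 257
526 = 2·257 + 12
257 = 21·12 + 5
12 = 2·5 + 2
5 = 2·2 + 1
2 = 2·1 + 0
Since gcd(64674, 210059) = 1, back-substitute to write 1 as a combination:
1 = 5 − 2·2
1 = −2·12 + 5·5
1 = 5·257 − 107·12
1 = −107·526 + 219·257
1 = 219·16037 − 6677·526
1 = −6677·64674 + 26927·16037
1 = 26927·210059 − 87458·64674
So 64674·(-87458) ≡ 1 (mod 210059), and -87458 ≡ 122601 (mod 210059).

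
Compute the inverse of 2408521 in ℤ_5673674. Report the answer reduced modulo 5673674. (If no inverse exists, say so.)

2593559

gcd(5673674, 2408521) by repeated division:
5673674 = 2·2408521 + 856632
2408521 = 2·856632 + 695257
856632 = 1·695257 + 161375
695257 = 4·161375 + 49757
161375 = 3·49757 + 12104
49757 = 4·12104 + 1341
12104 = 9·1341 + 35
1341 = 38·35 + 11
35 = 3·11 + 2
11 = 5·2 + 1
2 = 2·1 + 0
The gcd is 1. Working backward:
1 = 11 − 5·2
1 = −5·35 + 16·11
1 = 16·1341 − 613·35
1 = −613·12104 + 5533·1341
1 = 5533·49757 − 22745·12104
1 = −22745·161375 + 73768·49757
1 = 73768·695257 − 317817·161375
1 = −317817·856632 + 391585·695257
1 = 391585·2408521 − 1100987·856632
1 = −1100987·5673674 + 2593559·2408521
So 2408521·2593559 ≡ 1 (mod 5673674).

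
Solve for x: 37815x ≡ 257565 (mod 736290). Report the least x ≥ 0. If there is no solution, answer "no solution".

23255

First find gcd(37815, 736290):
736290 = 19*37815 + 17805
37815 = 2*17805 + 2205
17805 = 8*2205 + 165
2205 = 13*165 + 60
165 = 2*60 + 45
60 = 1*45 + 15
45 = 3*15 + 0
gcd = 15 and 15 | 257565, so solutions exist. Divide through by 15: 2521x ≡ 17171 (mod 49086).
Now find 2521⁻¹ mod 49086:
49086 = 19·2521 + 1187
2521 = 2·1187 + 147
1187 = 8·147 + 11
147 = 13·11 + 4
11 = 2·4 + 3
4 = 1·3 + 1
3 = 3·1 + 0
Back-substitute:
1 = 4 − 3
1 = −11 + 3·4
1 = 3·147 − 40·11
1 = −40·1187 + 323·147
1 = 323·2521 − 686·1187
1 = −686·49086 + 13357·2521
So 2521⁻¹ ≡ 13357 (mod 49086).
Then x ≡ 13357·17171 ≡ 23255 (mod 49086); the smallest non-negative solution is x = 23255.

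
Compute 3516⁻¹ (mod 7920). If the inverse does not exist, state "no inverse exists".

Euclidean algorithm on 7920, 3516:
7920 = 2×3516 + 888
3516 = 3×888 + 852
888 = 1×852 + 36
852 = 23×36 + 24
36 = 1×24 + 12
24 = 2×12 + 0
The gcd is 12, not 1, hence no inverse exists.

no inverse exists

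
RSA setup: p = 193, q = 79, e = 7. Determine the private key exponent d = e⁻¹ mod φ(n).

φ(n) = (p−1)(q−1) = 192·78 = 14976.
Need d with 7·d ≡ 1 (mod 14976). Apply the extended Euclidean algorithm:
14976 = 2139×7 + 3
7 = 2×3 + 1
3 = 3×1 + 0
Back-substitute:
1 = 7 − 2·3
1 = −2·14976 + 4279·7
So 7·4279 ≡ 1 (mod 14976), hence d = 4279.

4279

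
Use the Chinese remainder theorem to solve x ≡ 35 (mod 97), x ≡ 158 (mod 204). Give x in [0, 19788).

15458

Write x = 35 + 97·k. Then 97·k ≡ 158 − 35 ≡ 123 (mod 204).
Need 97⁻¹ mod 204. Extended Euclid on (204, 97):
204 = 2*97 + 10
97 = 9*10 + 7
10 = 1*7 + 3
7 = 2*3 + 1
3 = 3*1 + 0
Back-substitute:
1 = 7 − 2·3
1 = −2·10 + 3·7
1 = 3·97 − 29·10
1 = −29·204 + 61·97
97⁻¹ ≡ 61 (mod 204), so k ≡ 61·123 ≡ 159 (mod 204).
x = 35 + 97·159 = 15458.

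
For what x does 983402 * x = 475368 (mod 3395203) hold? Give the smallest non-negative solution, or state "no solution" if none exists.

no solution

gcd(983402, 3395203):
3395203 = 3×983402 + 444997
983402 = 2×444997 + 93408
444997 = 4×93408 + 71365
93408 = 1×71365 + 22043
71365 = 3×22043 + 5236
22043 = 4×5236 + 1099
5236 = 4×1099 + 840
1099 = 1×840 + 259
840 = 3×259 + 63
259 = 4×63 + 7
63 = 9×7 + 0
gcd = 7, but 7 ∤ 475368, so the congruence has no solution.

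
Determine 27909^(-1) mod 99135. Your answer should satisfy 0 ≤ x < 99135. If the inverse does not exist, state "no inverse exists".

Compute gcd(27909, 99135):
99135 = 3·27909 + 15408
27909 = 1·15408 + 12501
15408 = 1·12501 + 2907
12501 = 4·2907 + 873
2907 = 3·873 + 288
873 = 3·288 + 9
288 = 32·9 + 0
gcd(27909, 99135) = 9 ≠ 1, so 27909 has no multiplicative inverse modulo 99135.

no inverse exists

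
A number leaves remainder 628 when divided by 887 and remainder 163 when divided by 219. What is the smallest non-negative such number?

104407

Write x = 628 + 887·k. Then 887·k ≡ 163 − 628 ≡ 192 (mod 219).
Need 887⁻¹ mod 219. Extended Euclid on (219, 11):
219 = 19×11 + 10
11 = 1×10 + 1
10 = 10×1 + 0
Back-substitute:
1 = 11 − 10
1 = −219 + 20·11
887⁻¹ ≡ 20 (mod 219), so k ≡ 20·192 ≡ 117 (mod 219).
x = 628 + 887·117 = 104407.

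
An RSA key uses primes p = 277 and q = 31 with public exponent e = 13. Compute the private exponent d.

φ(n) = (p−1)(q−1) = 276·30 = 8280.
Need d with 13·d ≡ 1 (mod 8280). Apply the extended Euclidean algorithm:
8280 = 636×13 + 12
13 = 1×12 + 1
12 = 12×1 + 0
Back-substitute:
1 = 13 − 12
1 = −8280 + 637·13
So 13·637 ≡ 1 (mod 8280), hence d = 637.

637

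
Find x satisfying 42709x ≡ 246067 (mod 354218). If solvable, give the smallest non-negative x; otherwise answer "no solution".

336641

First find gcd(42709, 354218):
354218 = 8×42709 + 12546
42709 = 3×12546 + 5071
12546 = 2×5071 + 2404
5071 = 2×2404 + 263
2404 = 9×263 + 37
263 = 7×37 + 4
37 = 9×4 + 1
4 = 4×1 + 0
gcd = 1, so a unique solution mod 354218 exists.
Back-substitute for the Bézout coefficients:
1 = 37 − 9·4
1 = −9·263 + 64·37
1 = 64·2404 − 585·263
1 = −585·5071 + 1234·2404
1 = 1234·12546 − 3053·5071
1 = −3053·42709 + 10393·12546
1 = 10393·354218 − 86197·42709
So 42709·(-86197) ≡ 1 (mod 354218), giving 42709⁻¹ ≡ 268021.
x ≡ 42709⁻¹·246067 ≡ 268021·246067 ≡ 336641 (mod 354218).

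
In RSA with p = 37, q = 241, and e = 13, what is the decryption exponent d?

5317

φ(n) = (p−1)(q−1) = 36·240 = 8640.
Need d with 13·d ≡ 1 (mod 8640). Apply the extended Euclidean algorithm:
8640 = 664×13 + 8
13 = 1×8 + 5
8 = 1×5 + 3
5 = 1×3 + 2
3 = 1×2 + 1
2 = 2×1 + 0
Back-substitute:
1 = 3 − 2
1 = −5 + 2·3
1 = 2·8 − 3·5
1 = −3·13 + 5·8
1 = 5·8640 − 3323·13
So 13·(-3323) ≡ 1 (mod 8640), hence d ≡ -3323 ≡ 5317 (mod 8640).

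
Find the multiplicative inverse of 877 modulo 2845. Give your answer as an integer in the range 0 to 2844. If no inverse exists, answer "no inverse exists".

678

Extended Euclidean algorithm:
2845 = 3×877 + 214
877 = 4×214 + 21
214 = 10×21 + 4
21 = 5×4 + 1
4 = 4×1 + 0
gcd = 1, so the inverse exists. Back-substitute:
1 = 21 − 5·4
1 = −5·214 + 51·21
1 = 51·877 − 209·214
1 = −209·2845 + 678·877
So 877·678 ≡ 1 (mod 2845).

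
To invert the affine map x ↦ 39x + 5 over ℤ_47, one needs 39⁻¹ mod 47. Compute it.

Run Euclid on (47, 39):
47 = 1·39 + 8
39 = 4·8 + 7
8 = 1·7 + 1
7 = 7·1 + 0
The gcd is 1. Working backward:
1 = 8 − 7
1 = −39 + 5·8
1 = 5·47 − 6·39
So 39·(-6) ≡ 1 (mod 47), and -6 ≡ 41 (mod 47).

41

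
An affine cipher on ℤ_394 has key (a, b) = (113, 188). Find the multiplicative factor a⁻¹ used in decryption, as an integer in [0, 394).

Run Euclid on (394, 113):
394 = 3·113 + 55
113 = 2·55 + 3
55 = 18·3 + 1
3 = 3·1 + 0
Since gcd(113, 394) = 1, back-substitute to write 1 as a combination:
1 = 55 − 18·3
1 = −18·113 + 37·55
1 = 37·394 − 129·113
Thus 113·(-129) ≡ 1 (mod 394); reducing, -129 mod 394 = 265.

265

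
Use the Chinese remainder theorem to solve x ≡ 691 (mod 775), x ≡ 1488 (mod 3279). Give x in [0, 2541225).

Write x = 691 + 775·k. Then 775·k ≡ 1488 − 691 ≡ 797 (mod 3279).
Need 775⁻¹ mod 3279. Extended Euclid on (3279, 775):
3279 = 4·775 + 179
775 = 4·179 + 59
179 = 3·59 + 2
59 = 29·2 + 1
2 = 2·1 + 0
Back-substitute:
1 = 59 − 29·2
1 = −29·179 + 88·59
1 = 88·775 − 381·179
1 = −381·3279 + 1612·775
775⁻¹ ≡ 1612 (mod 3279), so k ≡ 1612·797 ≡ 2675 (mod 3279).
x = 691 + 775·2675 = 2073816.

2073816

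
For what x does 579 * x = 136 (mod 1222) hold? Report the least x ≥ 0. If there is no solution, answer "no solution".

454

First find gcd(579, 1222):
1222 = 2*579 + 64
579 = 9*64 + 3
64 = 21*3 + 1
3 = 3*1 + 0
gcd = 1, so a unique solution mod 1222 exists.
Back-substitute for the Bézout coefficients:
1 = 64 − 21·3
1 = −21·579 + 190·64
1 = 190·1222 − 401·579
So 579·(-401) ≡ 1 (mod 1222), giving 579⁻¹ ≡ 821.
x ≡ 579⁻¹·136 ≡ 821·136 ≡ 454 (mod 1222).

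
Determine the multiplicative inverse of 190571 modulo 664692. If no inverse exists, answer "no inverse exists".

Apply the Euclidean algorithm to 664692 and 190571:
664692 = 3×190571 + 92979
190571 = 2×92979 + 4613
92979 = 20×4613 + 719
4613 = 6×719 + 299
719 = 2×299 + 121
299 = 2×121 + 57
121 = 2×57 + 7
57 = 8×7 + 1
7 = 7×1 + 0
Since gcd(190571, 664692) = 1, back-substitute to write 1 as a combination:
1 = 57 − 8·7
1 = −8·121 + 17·57
1 = 17·299 − 42·121
1 = −42·719 + 101·299
1 = 101·4613 − 648·719
1 = −648·92979 + 13061·4613
1 = 13061·190571 − 26770·92979
1 = −26770·664692 + 93371·190571
So 190571·93371 ≡ 1 (mod 664692).

93371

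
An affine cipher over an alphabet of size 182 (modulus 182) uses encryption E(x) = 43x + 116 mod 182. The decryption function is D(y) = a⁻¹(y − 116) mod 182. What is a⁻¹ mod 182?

gcd(182, 43) by repeated division:
182 = 4·43 + 10
43 = 4·10 + 3
10 = 3·3 + 1
3 = 3·1 + 0
Since gcd(43, 182) = 1, back-substitute to write 1 as a combination:
1 = 10 − 3·3
1 = −3·43 + 13·10
1 = 13·182 − 55·43
Thus 43·(-55) ≡ 1 (mod 182); reducing, -55 mod 182 = 127.

127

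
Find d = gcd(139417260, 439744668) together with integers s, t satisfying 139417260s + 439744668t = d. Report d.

Apply Euclid's algorithm to 439744668 and 139417260:
439744668 = 3·139417260 + 21492888
139417260 = 6·21492888 + 10459932
21492888 = 2·10459932 + 573024
10459932 = 18·573024 + 145500
573024 = 3·145500 + 136524
145500 = 1·136524 + 8976
136524 = 15·8976 + 1884
8976 = 4·1884 + 1440
1884 = 1·1440 + 444
1440 = 3·444 + 108
444 = 4·108 + 12
108 = 9·12 + 0
gcd(139417260, 439744668) = 12.
Working backward:
12 = 444 − 4·108
12 = −4·1440 + 13·444
12 = 13·1884 − 17·1440
12 = −17·8976 + 81·1884
12 = 81·136524 − 1232·8976
12 = −1232·145500 + 1313·136524
12 = 1313·573024 − 5171·145500
12 = −5171·10459932 + 94391·573024
12 = 94391·21492888 − 193953·10459932
12 = −193953·139417260 + 1258109·21492888
12 = 1258109·439744668 − 3968280·139417260
So 12 = (1258109)·439744668 + (-3968280)·139417260.

12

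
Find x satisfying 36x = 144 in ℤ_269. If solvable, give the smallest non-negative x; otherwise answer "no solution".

First find gcd(36, 269):
269 = 7×36 + 17
36 = 2×17 + 2
17 = 8×2 + 1
2 = 2×1 + 0
gcd = 1, so a unique solution mod 269 exists.
Back-substitute for the Bézout coefficients:
1 = 17 − 8·2
1 = −8·36 + 17·17
1 = 17·269 − 127·36
So 36·(-127) ≡ 1 (mod 269), giving 36⁻¹ ≡ 142.
x ≡ 36⁻¹·144 ≡ 142·144 ≡ 4 (mod 269).

4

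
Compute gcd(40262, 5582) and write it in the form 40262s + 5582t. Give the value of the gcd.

Apply Euclid's algorithm to 40262 and 5582:
40262 = 7×5582 + 1188
5582 = 4×1188 + 830
1188 = 1×830 + 358
830 = 2×358 + 114
358 = 3×114 + 16
114 = 7×16 + 2
16 = 8×2 + 0
gcd(40262, 5582) = 2.
Back-substituting:
2 = 114 − 7·16
2 = −7·358 + 22·114
2 = 22·830 − 51·358
2 = −51·1188 + 73·830
2 = 73·5582 − 343·1188
2 = −343·40262 + 2474·5582
So 2 = (-343)·40262 + (2474)·5582.

2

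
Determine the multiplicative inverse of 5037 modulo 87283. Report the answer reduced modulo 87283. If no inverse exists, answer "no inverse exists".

gcd(87283, 5037) by repeated division:
87283 = 17·5037 + 1654
5037 = 3·1654 + 75
1654 = 22·75 + 4
75 = 18·4 + 3
4 = 1·3 + 1
3 = 3·1 + 0
Since gcd(5037, 87283) = 1, back-substitute to write 1 as a combination:
1 = 4 − 3
1 = −75 + 19·4
1 = 19·1654 − 419·75
1 = −419·5037 + 1276·1654
1 = 1276·87283 − 22111·5037
Hence 5037⁻¹ ≡ -22111 ≡ 65172 (mod 87283).

65172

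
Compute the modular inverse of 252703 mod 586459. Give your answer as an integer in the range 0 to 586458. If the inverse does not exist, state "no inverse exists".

Run Euclid on (586459, 252703):
586459 = 2*252703 + 81053
252703 = 3*81053 + 9544
81053 = 8*9544 + 4701
9544 = 2*4701 + 142
4701 = 33*142 + 15
142 = 9*15 + 7
15 = 2*7 + 1
7 = 7*1 + 0
The gcd is 1. Working backward:
1 = 15 − 2·7
1 = −2·142 + 19·15
1 = 19·4701 − 629·142
1 = −629·9544 + 1277·4701
1 = 1277·81053 − 10845·9544
1 = −10845·252703 + 33812·81053
1 = 33812·586459 − 78469·252703
Hence 252703⁻¹ ≡ -78469 ≡ 507990 (mod 586459).

507990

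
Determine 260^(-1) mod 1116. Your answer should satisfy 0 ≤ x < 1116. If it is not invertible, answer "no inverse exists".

Compute gcd(260, 1116):
1116 = 4×260 + 76
260 = 3×76 + 32
76 = 2×32 + 12
32 = 2×12 + 8
12 = 1×8 + 4
8 = 2×4 + 0
The gcd is 4, not 1, hence no inverse exists.

no inverse exists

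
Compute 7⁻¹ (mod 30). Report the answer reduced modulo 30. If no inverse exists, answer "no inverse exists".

13

Apply the Euclidean algorithm to 30 and 7:
30 = 4×7 + 2
7 = 3×2 + 1
2 = 2×1 + 0
The gcd is 1. Working backward:
1 = 7 − 3·2
1 = −3·30 + 13·7
So 7·13 ≡ 1 (mod 30).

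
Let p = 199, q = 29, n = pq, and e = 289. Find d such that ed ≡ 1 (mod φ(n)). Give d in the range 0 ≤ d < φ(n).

φ(n) = (p−1)(q−1) = 198·28 = 5544.
Need d with 289·d ≡ 1 (mod 5544). Apply the extended Euclidean algorithm:
5544 = 19·289 + 53
289 = 5·53 + 24
53 = 2·24 + 5
24 = 4·5 + 4
5 = 1·4 + 1
4 = 4·1 + 0
Back-substitute:
1 = 5 − 4
1 = −24 + 5·5
1 = 5·53 − 11·24
1 = −11·289 + 60·53
1 = 60·5544 − 1151·289
So 289·(-1151) ≡ 1 (mod 5544), hence d ≡ -1151 ≡ 4393 (mod 5544).

4393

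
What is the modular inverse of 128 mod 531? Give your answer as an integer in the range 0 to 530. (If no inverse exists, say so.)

Apply the Euclidean algorithm to 531 and 128:
531 = 4·128 + 19
128 = 6·19 + 14
19 = 1·14 + 5
14 = 2·5 + 4
5 = 1·4 + 1
4 = 4·1 + 0
gcd = 1, so the inverse exists. Back-substitute:
1 = 5 − 4
1 = −14 + 3·5
1 = 3·19 − 4·14
1 = −4·128 + 27·19
1 = 27·531 − 112·128
Hence 128⁻¹ ≡ -112 ≡ 419 (mod 531).

419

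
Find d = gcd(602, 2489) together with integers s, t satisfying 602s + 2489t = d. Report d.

Apply Euclid's algorithm to 2489 and 602:
2489 = 4×602 + 81
602 = 7×81 + 35
81 = 2×35 + 11
35 = 3×11 + 2
11 = 5×2 + 1
2 = 2×1 + 0
gcd(602, 2489) = 1.
Working backward:
1 = 11 − 5·2
1 = −5·35 + 16·11
1 = 16·81 − 37·35
1 = −37·602 + 275·81
1 = 275·2489 − 1137·602
So 1 = (275)·2489 + (-1137)·602.

1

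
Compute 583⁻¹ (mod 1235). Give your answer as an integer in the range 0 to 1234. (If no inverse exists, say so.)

Run Euclid on (1235, 583):
1235 = 2·583 + 69
583 = 8·69 + 31
69 = 2·31 + 7
31 = 4·7 + 3
7 = 2·3 + 1
3 = 3·1 + 0
The gcd is 1. Working backward:
1 = 7 − 2·3
1 = −2·31 + 9·7
1 = 9·69 − 20·31
1 = −20·583 + 169·69
1 = 169·1235 − 358·583
Hence 583⁻¹ ≡ -358 ≡ 877 (mod 1235).

877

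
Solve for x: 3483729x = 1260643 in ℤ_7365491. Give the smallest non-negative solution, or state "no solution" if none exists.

7294334

First find gcd(3483729, 7365491):
7365491 = 2*3483729 + 398033
3483729 = 8*398033 + 299465
398033 = 1*299465 + 98568
299465 = 3*98568 + 3761
98568 = 26*3761 + 782
3761 = 4*782 + 633
782 = 1*633 + 149
633 = 4*149 + 37
149 = 4*37 + 1
37 = 37*1 + 0
gcd = 1, so a unique solution mod 7365491 exists.
Back-substitute for the Bézout coefficients:
1 = 149 − 4·37
1 = −4·633 + 17·149
1 = 17·782 − 21·633
1 = −21·3761 + 101·782
1 = 101·98568 − 2647·3761
1 = −2647·299465 + 8042·98568
1 = 8042·398033 − 10689·299465
1 = −10689·3483729 + 93554·398033
1 = 93554·7365491 − 197797·3483729
So 3483729·(-197797) ≡ 1 (mod 7365491), giving 3483729⁻¹ ≡ 7167694.
x ≡ 3483729⁻¹·1260643 ≡ 7167694·1260643 ≡ 7294334 (mod 7365491).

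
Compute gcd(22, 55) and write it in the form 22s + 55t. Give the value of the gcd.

Apply Euclid's algorithm to 55 and 22:
55 = 2*22 + 11
22 = 2*11 + 0
gcd(22, 55) = 11.
Working backward:
11 = 55 − 2·22
So 11 = (1)·55 + (-2)·22.

11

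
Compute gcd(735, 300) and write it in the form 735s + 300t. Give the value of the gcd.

Repeated division:
735 = 2·300 + 135
300 = 2·135 + 30
135 = 4·30 + 15
30 = 2·15 + 0
gcd(735, 300) = 15.
Working backward:
15 = 135 − 4·30
15 = −4·300 + 9·135
15 = 9·735 − 22·300
So 15 = (9)·735 + (-22)·300.

15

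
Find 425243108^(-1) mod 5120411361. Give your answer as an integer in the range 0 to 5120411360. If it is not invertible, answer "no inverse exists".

Run Euclid on (5120411361, 425243108):
5120411361 = 12·425243108 + 17494065
425243108 = 24·17494065 + 5385548
17494065 = 3·5385548 + 1337421
5385548 = 4·1337421 + 35864
1337421 = 37·35864 + 10453
35864 = 3·10453 + 4505
10453 = 2·4505 + 1443
4505 = 3·1443 + 176
1443 = 8·176 + 35
176 = 5·35 + 1
35 = 35·1 + 0
gcd = 1, so the inverse exists. Back-substitute:
1 = 176 − 5·35
1 = −5·1443 + 41·176
1 = 41·4505 − 128·1443
1 = −128·10453 + 297·4505
1 = 297·35864 − 1019·10453
1 = −1019·1337421 + 38000·35864
1 = 38000·5385548 − 153019·1337421
1 = −153019·17494065 + 497057·5385548
1 = 497057·425243108 − 12082387·17494065
1 = −12082387·5120411361 + 145485701·425243108
So 425243108·145485701 ≡ 1 (mod 5120411361).

145485701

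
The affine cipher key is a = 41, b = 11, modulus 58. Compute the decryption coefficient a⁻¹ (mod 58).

gcd(58, 41) by repeated division:
58 = 1*41 + 17
41 = 2*17 + 7
17 = 2*7 + 3
7 = 2*3 + 1
3 = 3*1 + 0
Since gcd(41, 58) = 1, back-substitute to write 1 as a combination:
1 = 7 − 2·3
1 = −2·17 + 5·7
1 = 5·41 − 12·17
1 = −12·58 + 17·41
So 41·17 ≡ 1 (mod 58).

17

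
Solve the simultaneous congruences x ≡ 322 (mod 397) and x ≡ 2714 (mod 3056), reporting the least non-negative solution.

1115098

Write x = 322 + 397·k. Then 397·k ≡ 2714 − 322 ≡ 2392 (mod 3056).
Need 397⁻¹ mod 3056. Extended Euclid on (3056, 397):
3056 = 7·397 + 277
397 = 1·277 + 120
277 = 2·120 + 37
120 = 3·37 + 9
37 = 4·9 + 1
9 = 9·1 + 0
Back-substitute:
1 = 37 − 4·9
1 = −4·120 + 13·37
1 = 13·277 − 30·120
1 = −30·397 + 43·277
1 = 43·3056 − 331·397
397⁻¹ ≡ 2725 (mod 3056), so k ≡ 2725·2392 ≡ 2808 (mod 3056).
x = 322 + 397·2808 = 1115098.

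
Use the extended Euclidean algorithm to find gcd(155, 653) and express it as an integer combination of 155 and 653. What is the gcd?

Euclidean algorithm:
653 = 4*155 + 33
155 = 4*33 + 23
33 = 1*23 + 10
23 = 2*10 + 3
10 = 3*3 + 1
3 = 3*1 + 0
gcd(155, 653) = 1.
Back-substituting:
1 = 10 − 3·3
1 = −3·23 + 7·10
1 = 7·33 − 10·23
1 = −10·155 + 47·33
1 = 47·653 − 198·155
So 1 = (47)·653 + (-198)·155.

1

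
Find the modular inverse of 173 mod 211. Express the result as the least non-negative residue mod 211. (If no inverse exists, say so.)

161

Run Euclid on (211, 173):
211 = 1×173 + 38
173 = 4×38 + 21
38 = 1×21 + 17
21 = 1×17 + 4
17 = 4×4 + 1
4 = 4×1 + 0
gcd = 1, so the inverse exists. Back-substitute:
1 = 17 − 4·4
1 = −4·21 + 5·17
1 = 5·38 − 9·21
1 = −9·173 + 41·38
1 = 41·211 − 50·173
Hence 173⁻¹ ≡ -50 ≡ 161 (mod 211).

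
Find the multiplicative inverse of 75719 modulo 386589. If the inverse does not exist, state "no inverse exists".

Euclidean algorithm on 386589, 75719:
386589 = 5×75719 + 7994
75719 = 9×7994 + 3773
7994 = 2×3773 + 448
3773 = 8×448 + 189
448 = 2×189 + 70
189 = 2×70 + 49
70 = 1×49 + 21
49 = 2×21 + 7
21 = 3×7 + 0
gcd(75719, 386589) = 7 ≠ 1, so 75719 has no multiplicative inverse modulo 386589.

no inverse exists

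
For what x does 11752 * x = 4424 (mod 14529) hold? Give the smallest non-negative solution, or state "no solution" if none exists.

6983

First find gcd(11752, 14529):
14529 = 1×11752 + 2777
11752 = 4×2777 + 644
2777 = 4×644 + 201
644 = 3×201 + 41
201 = 4×41 + 37
41 = 1×37 + 4
37 = 9×4 + 1
4 = 4×1 + 0
gcd = 1, so a unique solution mod 14529 exists.
Back-substitute for the Bézout coefficients:
1 = 37 − 9·4
1 = −9·41 + 10·37
1 = 10·201 − 49·41
1 = −49·644 + 157·201
1 = 157·2777 − 677·644
1 = −677·11752 + 2865·2777
1 = 2865·14529 − 3542·11752
So 11752·(-3542) ≡ 1 (mod 14529), giving 11752⁻¹ ≡ 10987.
x ≡ 11752⁻¹·4424 ≡ 10987·4424 ≡ 6983 (mod 14529).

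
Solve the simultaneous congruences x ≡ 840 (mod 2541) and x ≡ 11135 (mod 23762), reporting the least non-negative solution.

8256549

Write x = 840 + 2541·k. Then 2541·k ≡ 11135 − 840 ≡ 10295 (mod 23762).
Need 2541⁻¹ mod 23762. Extended Euclid on (23762, 2541):
23762 = 9×2541 + 893
2541 = 2×893 + 755
893 = 1×755 + 138
755 = 5×138 + 65
138 = 2×65 + 8
65 = 8×8 + 1
8 = 8×1 + 0
Back-substitute:
1 = 65 − 8·8
1 = −8·138 + 17·65
1 = 17·755 − 93·138
1 = −93·893 + 110·755
1 = 110·2541 − 313·893
1 = −313·23762 + 2927·2541
2541⁻¹ ≡ 2927 (mod 23762), so k ≡ 2927·10295 ≡ 3249 (mod 23762).
x = 840 + 2541·3249 = 8256549.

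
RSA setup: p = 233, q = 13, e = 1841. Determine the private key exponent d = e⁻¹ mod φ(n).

1361

φ(n) = (p−1)(q−1) = 232·12 = 2784.
Need d with 1841·d ≡ 1 (mod 2784). Apply the extended Euclidean algorithm:
2784 = 1×1841 + 943
1841 = 1×943 + 898
943 = 1×898 + 45
898 = 19×45 + 43
45 = 1×43 + 2
43 = 21×2 + 1
2 = 2×1 + 0
Back-substitute:
1 = 43 − 21·2
1 = −21·45 + 22·43
1 = 22·898 − 439·45
1 = −439·943 + 461·898
1 = 461·1841 − 900·943
1 = −900·2784 + 1361·1841
So 1841·1361 ≡ 1 (mod 2784), hence d = 1361.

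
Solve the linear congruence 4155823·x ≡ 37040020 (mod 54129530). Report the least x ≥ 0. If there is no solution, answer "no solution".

gcd(4155823, 54129530):
54129530 = 13·4155823 + 103831
4155823 = 40·103831 + 2583
103831 = 40·2583 + 511
2583 = 5·511 + 28
511 = 18·28 + 7
28 = 4·7 + 0
gcd = 7, but 7 ∤ 37040020, so the congruence has no solution.

no solution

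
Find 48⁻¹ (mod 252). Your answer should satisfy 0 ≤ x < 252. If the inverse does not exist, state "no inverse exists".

Compute gcd(48, 252):
252 = 5·48 + 12
48 = 4·12 + 0
The gcd is 12, not 1, hence no inverse exists.

no inverse exists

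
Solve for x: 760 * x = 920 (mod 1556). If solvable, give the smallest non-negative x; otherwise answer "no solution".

165

First find gcd(760, 1556):
1556 = 2*760 + 36
760 = 21*36 + 4
36 = 9*4 + 0
gcd = 4 and 4 | 920, so solutions exist. Divide through by 4: 190x ≡ 230 (mod 389).
Now find 190⁻¹ mod 389:
389 = 2×190 + 9
190 = 21×9 + 1
9 = 9×1 + 0
Back-substitute:
1 = 190 − 21·9
1 = −21·389 + 43·190
So 190⁻¹ ≡ 43 (mod 389).
Then x ≡ 43·230 ≡ 165 (mod 389); the smallest non-negative solution is x = 165.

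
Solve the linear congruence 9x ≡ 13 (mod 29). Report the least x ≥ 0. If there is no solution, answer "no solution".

24

First find gcd(9, 29):
29 = 3·9 + 2
9 = 4·2 + 1
2 = 2·1 + 0
gcd = 1, so a unique solution mod 29 exists.
Back-substitute for the Bézout coefficients:
1 = 9 − 4·2
1 = −4·29 + 13·9
So 9·(13) ≡ 1 (mod 29), giving 9⁻¹ ≡ 13.
x ≡ 9⁻¹·13 ≡ 13·13 ≡ 24 (mod 29).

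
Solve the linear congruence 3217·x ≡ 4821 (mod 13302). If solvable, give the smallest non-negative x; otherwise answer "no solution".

2193

First find gcd(3217, 13302):
13302 = 4×3217 + 434
3217 = 7×434 + 179
434 = 2×179 + 76
179 = 2×76 + 27
76 = 2×27 + 22
27 = 1×22 + 5
22 = 4×5 + 2
5 = 2×2 + 1
2 = 2×1 + 0
gcd = 1, so a unique solution mod 13302 exists.
Back-substitute for the Bézout coefficients:
1 = 5 − 2·2
1 = −2·22 + 9·5
1 = 9·27 − 11·22
1 = −11·76 + 31·27
1 = 31·179 − 73·76
1 = −73·434 + 177·179
1 = 177·3217 − 1312·434
1 = −1312·13302 + 5425·3217
So 3217·(5425) ≡ 1 (mod 13302), giving 3217⁻¹ ≡ 5425.
x ≡ 3217⁻¹·4821 ≡ 5425·4821 ≡ 2193 (mod 13302).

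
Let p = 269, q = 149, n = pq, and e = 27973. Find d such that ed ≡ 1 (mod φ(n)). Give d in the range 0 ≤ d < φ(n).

13469

φ(n) = (p−1)(q−1) = 268·148 = 39664.
Need d with 27973·d ≡ 1 (mod 39664). Apply the extended Euclidean algorithm:
39664 = 1*27973 + 11691
27973 = 2*11691 + 4591
11691 = 2*4591 + 2509
4591 = 1*2509 + 2082
2509 = 1*2082 + 427
2082 = 4*427 + 374
427 = 1*374 + 53
374 = 7*53 + 3
53 = 17*3 + 2
3 = 1*2 + 1
2 = 2*1 + 0
Back-substitute:
1 = 3 − 2
1 = −53 + 18·3
1 = 18·374 − 127·53
1 = −127·427 + 145·374
1 = 145·2082 − 707·427
1 = −707·2509 + 852·2082
1 = 852·4591 − 1559·2509
1 = −1559·11691 + 3970·4591
1 = 3970·27973 − 9499·11691
1 = −9499·39664 + 13469·27973
So 27973·13469 ≡ 1 (mod 39664), hence d = 13469.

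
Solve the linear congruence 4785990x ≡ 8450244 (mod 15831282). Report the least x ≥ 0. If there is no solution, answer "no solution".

First find gcd(4785990, 15831282):
15831282 = 3×4785990 + 1473312
4785990 = 3×1473312 + 366054
1473312 = 4×366054 + 9096
366054 = 40×9096 + 2214
9096 = 4×2214 + 240
2214 = 9×240 + 54
240 = 4×54 + 24
54 = 2×24 + 6
24 = 4×6 + 0
gcd = 6 and 6 | 8450244, so solutions exist. Divide through by 6: 797665x ≡ 1408374 (mod 2638547).
Now find 797665⁻¹ mod 2638547:
2638547 = 3·797665 + 245552
797665 = 3·245552 + 61009
245552 = 4·61009 + 1516
61009 = 40·1516 + 369
1516 = 4·369 + 40
369 = 9·40 + 9
40 = 4·9 + 4
9 = 2·4 + 1
4 = 4·1 + 0
Back-substitute:
1 = 9 − 2·4
1 = −2·40 + 9·9
1 = 9·369 − 83·40
1 = −83·1516 + 341·369
1 = 341·61009 − 13723·1516
1 = −13723·245552 + 55233·61009
1 = 55233·797665 − 179422·245552
1 = −179422·2638547 + 593499·797665
So 797665⁻¹ ≡ 593499 (mod 2638547).
Then x ≡ 593499·1408374 ≡ 617949 (mod 2638547); the smallest non-negative solution is x = 617949.

617949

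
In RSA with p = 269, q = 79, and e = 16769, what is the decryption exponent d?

8033

φ(n) = (p−1)(q−1) = 268·78 = 20904.
Need d with 16769·d ≡ 1 (mod 20904). Apply the extended Euclidean algorithm:
20904 = 1*16769 + 4135
16769 = 4*4135 + 229
4135 = 18*229 + 13
229 = 17*13 + 8
13 = 1*8 + 5
8 = 1*5 + 3
5 = 1*3 + 2
3 = 1*2 + 1
2 = 2*1 + 0
Back-substitute:
1 = 3 − 2
1 = −5 + 2·3
1 = 2·8 − 3·5
1 = −3·13 + 5·8
1 = 5·229 − 88·13
1 = −88·4135 + 1589·229
1 = 1589·16769 − 6444·4135
1 = −6444·20904 + 8033·16769
So 16769·8033 ≡ 1 (mod 20904), hence d = 8033.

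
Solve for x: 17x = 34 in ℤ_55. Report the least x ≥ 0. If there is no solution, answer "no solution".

2

First find gcd(17, 55):
55 = 3*17 + 4
17 = 4*4 + 1
4 = 4*1 + 0
gcd = 1, so a unique solution mod 55 exists.
Back-substitute for the Bézout coefficients:
1 = 17 − 4·4
1 = −4·55 + 13·17
So 17·(13) ≡ 1 (mod 55), giving 17⁻¹ ≡ 13.
x ≡ 17⁻¹·34 ≡ 13·34 ≡ 2 (mod 55).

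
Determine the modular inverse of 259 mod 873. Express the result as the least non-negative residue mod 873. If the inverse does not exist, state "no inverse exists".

Apply the Euclidean algorithm to 873 and 259:
873 = 3×259 + 96
259 = 2×96 + 67
96 = 1×67 + 29
67 = 2×29 + 9
29 = 3×9 + 2
9 = 4×2 + 1
2 = 2×1 + 0
Since gcd(259, 873) = 1, back-substitute to write 1 as a combination:
1 = 9 − 4·2
1 = −4·29 + 13·9
1 = 13·67 − 30·29
1 = −30·96 + 43·67
1 = 43·259 − 116·96
1 = −116·873 + 391·259
So 259·391 ≡ 1 (mod 873).

391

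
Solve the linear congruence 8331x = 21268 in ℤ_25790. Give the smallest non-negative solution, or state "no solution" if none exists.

First find gcd(8331, 25790):
25790 = 3×8331 + 797
8331 = 10×797 + 361
797 = 2×361 + 75
361 = 4×75 + 61
75 = 1×61 + 14
61 = 4×14 + 5
14 = 2×5 + 4
5 = 1×4 + 1
4 = 4×1 + 0
gcd = 1, so a unique solution mod 25790 exists.
Back-substitute for the Bézout coefficients:
1 = 5 − 4
1 = −14 + 3·5
1 = 3·61 − 13·14
1 = −13·75 + 16·61
1 = 16·361 − 77·75
1 = −77·797 + 170·361
1 = 170·8331 − 1777·797
1 = −1777·25790 + 5501·8331
So 8331·(5501) ≡ 1 (mod 25790), giving 8331⁻¹ ≡ 5501.
x ≡ 8331⁻¹·21268 ≡ 5501·21268 ≡ 11828 (mod 25790).

11828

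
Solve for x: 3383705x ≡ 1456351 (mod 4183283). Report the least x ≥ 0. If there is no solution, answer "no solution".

285998

First find gcd(3383705, 4183283):
4183283 = 1·3383705 + 799578
3383705 = 4·799578 + 185393
799578 = 4·185393 + 58006
185393 = 3·58006 + 11375
58006 = 5·11375 + 1131
11375 = 10·1131 + 65
1131 = 17·65 + 26
65 = 2·26 + 13
26 = 2·13 + 0
gcd = 13 and 13 | 1456351, so solutions exist. Divide through by 13: 260285x ≡ 112027 (mod 321791).
Now find 260285⁻¹ mod 321791:
321791 = 1*260285 + 61506
260285 = 4*61506 + 14261
61506 = 4*14261 + 4462
14261 = 3*4462 + 875
4462 = 5*875 + 87
875 = 10*87 + 5
87 = 17*5 + 2
5 = 2*2 + 1
2 = 2*1 + 0
Back-substitute:
1 = 5 − 2·2
1 = −2·87 + 35·5
1 = 35·875 − 352·87
1 = −352·4462 + 1795·875
1 = 1795·14261 − 5737·4462
1 = −5737·61506 + 24743·14261
1 = 24743·260285 − 104709·61506
1 = −104709·321791 + 129452·260285
So 260285⁻¹ ≡ 129452 (mod 321791).
Then x ≡ 129452·112027 ≡ 285998 (mod 321791); the smallest non-negative solution is x = 285998.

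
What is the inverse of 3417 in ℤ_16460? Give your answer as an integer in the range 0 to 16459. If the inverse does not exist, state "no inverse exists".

3213

Run Euclid on (16460, 3417):
16460 = 4×3417 + 2792
3417 = 1×2792 + 625
2792 = 4×625 + 292
625 = 2×292 + 41
292 = 7×41 + 5
41 = 8×5 + 1
5 = 5×1 + 0
The gcd is 1. Working backward:
1 = 41 − 8·5
1 = −8·292 + 57·41
1 = 57·625 − 122·292
1 = −122·2792 + 545·625
1 = 545·3417 − 667·2792
1 = −667·16460 + 3213·3417
So 3417·3213 ≡ 1 (mod 16460).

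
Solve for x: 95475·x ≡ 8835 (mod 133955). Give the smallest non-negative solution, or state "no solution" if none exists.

First find gcd(95475, 133955):
133955 = 1*95475 + 38480
95475 = 2*38480 + 18515
38480 = 2*18515 + 1450
18515 = 12*1450 + 1115
1450 = 1*1115 + 335
1115 = 3*335 + 110
335 = 3*110 + 5
110 = 22*5 + 0
gcd = 5 and 5 | 8835, so solutions exist. Divide through by 5: 19095x ≡ 1767 (mod 26791).
Now find 19095⁻¹ mod 26791:
26791 = 1·19095 + 7696
19095 = 2·7696 + 3703
7696 = 2·3703 + 290
3703 = 12·290 + 223
290 = 1·223 + 67
223 = 3·67 + 22
67 = 3·22 + 1
22 = 22·1 + 0
Back-substitute:
1 = 67 − 3·22
1 = −3·223 + 10·67
1 = 10·290 − 13·223
1 = −13·3703 + 166·290
1 = 166·7696 − 345·3703
1 = −345·19095 + 856·7696
1 = 856·26791 − 1201·19095
So 19095·(-1201) ≡ 1 (mod 26791), i.e. 19095⁻¹ ≡ 25590.
Then x ≡ 25590·1767 ≡ 21113 (mod 26791); the smallest non-negative solution is x = 21113.

21113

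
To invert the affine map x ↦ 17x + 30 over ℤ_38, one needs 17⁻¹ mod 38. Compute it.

gcd(38, 17) by repeated division:
38 = 2·17 + 4
17 = 4·4 + 1
4 = 4·1 + 0
gcd = 1, so the inverse exists. Back-substitute:
1 = 17 − 4·4
1 = −4·38 + 9·17
So 17·9 ≡ 1 (mod 38).

9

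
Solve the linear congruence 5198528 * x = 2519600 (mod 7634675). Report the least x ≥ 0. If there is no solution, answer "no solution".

7335100

First find gcd(5198528, 7634675):
7634675 = 1·5198528 + 2436147
5198528 = 2·2436147 + 326234
2436147 = 7·326234 + 152509
326234 = 2·152509 + 21216
152509 = 7·21216 + 3997
21216 = 5·3997 + 1231
3997 = 3·1231 + 304
1231 = 4·304 + 15
304 = 20·15 + 4
15 = 3·4 + 3
4 = 1·3 + 1
3 = 3·1 + 0
gcd = 1, so a unique solution mod 7634675 exists.
Back-substitute for the Bézout coefficients:
1 = 4 − 3
1 = −15 + 4·4
1 = 4·304 − 81·15
1 = −81·1231 + 328·304
1 = 328·3997 − 1065·1231
1 = −1065·21216 + 5653·3997
1 = 5653·152509 − 40636·21216
1 = −40636·326234 + 86925·152509
1 = 86925·2436147 − 649111·326234
1 = −649111·5198528 + 1385147·2436147
1 = 1385147·7634675 − 2034258·5198528
So 5198528·(-2034258) ≡ 1 (mod 7634675), giving 5198528⁻¹ ≡ 5600417.
x ≡ 5198528⁻¹·2519600 ≡ 5600417·2519600 ≡ 7335100 (mod 7634675).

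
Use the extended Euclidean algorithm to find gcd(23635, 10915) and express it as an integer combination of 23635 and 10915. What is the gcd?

Repeated division:
23635 = 2*10915 + 1805
10915 = 6*1805 + 85
1805 = 21*85 + 20
85 = 4*20 + 5
20 = 4*5 + 0
gcd(23635, 10915) = 5.
Express as a combination:
5 = 85 − 4·20
5 = −4·1805 + 85·85
5 = 85·10915 − 514·1805
5 = −514·23635 + 1113·10915
So 5 = (-514)·23635 + (1113)·10915.

5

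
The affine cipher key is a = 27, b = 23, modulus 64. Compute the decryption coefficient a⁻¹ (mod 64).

19

Apply the Euclidean algorithm to 64 and 27:
64 = 2*27 + 10
27 = 2*10 + 7
10 = 1*7 + 3
7 = 2*3 + 1
3 = 3*1 + 0
gcd = 1, so the inverse exists. Back-substitute:
1 = 7 − 2·3
1 = −2·10 + 3·7
1 = 3·27 − 8·10
1 = −8·64 + 19·27
So 27·19 ≡ 1 (mod 64).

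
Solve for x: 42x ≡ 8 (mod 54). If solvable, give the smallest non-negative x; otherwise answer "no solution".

gcd(42, 54):
54 = 1*42 + 12
42 = 3*12 + 6
12 = 2*6 + 0
gcd = 6, but 6 ∤ 8, so the congruence has no solution.

no solution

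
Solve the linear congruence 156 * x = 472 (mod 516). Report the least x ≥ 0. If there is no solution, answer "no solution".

gcd(156, 516):
516 = 3×156 + 48
156 = 3×48 + 12
48 = 4×12 + 0
gcd = 12, but 12 ∤ 472, so the congruence has no solution.

no solution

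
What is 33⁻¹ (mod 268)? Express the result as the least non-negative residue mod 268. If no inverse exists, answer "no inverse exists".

65

Apply the Euclidean algorithm to 268 and 33:
268 = 8·33 + 4
33 = 8·4 + 1
4 = 4·1 + 0
Since gcd(33, 268) = 1, back-substitute to write 1 as a combination:
1 = 33 − 8·4
1 = −8·268 + 65·33
So 33·65 ≡ 1 (mod 268).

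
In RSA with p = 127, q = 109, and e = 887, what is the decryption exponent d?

8039

φ(n) = (p−1)(q−1) = 126·108 = 13608.
Need d with 887·d ≡ 1 (mod 13608). Apply the extended Euclidean algorithm:
13608 = 15×887 + 303
887 = 2×303 + 281
303 = 1×281 + 22
281 = 12×22 + 17
22 = 1×17 + 5
17 = 3×5 + 2
5 = 2×2 + 1
2 = 2×1 + 0
Back-substitute:
1 = 5 − 2·2
1 = −2·17 + 7·5
1 = 7·22 − 9·17
1 = −9·281 + 115·22
1 = 115·303 − 124·281
1 = −124·887 + 363·303
1 = 363·13608 − 5569·887
So 887·(-5569) ≡ 1 (mod 13608), hence d ≡ -5569 ≡ 8039 (mod 13608).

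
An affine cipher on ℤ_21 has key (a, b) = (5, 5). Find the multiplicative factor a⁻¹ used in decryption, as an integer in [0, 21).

gcd(21, 5) by repeated division:
21 = 4×5 + 1
5 = 5×1 + 0
gcd = 1, so the inverse exists. Back-substitute:
1 = 21 − 4·5
So 5·(-4) ≡ 1 (mod 21), and -4 ≡ 17 (mod 21).

17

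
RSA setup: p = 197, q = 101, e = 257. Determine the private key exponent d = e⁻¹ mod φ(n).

φ(n) = (p−1)(q−1) = 196·100 = 19600.
Need d with 257·d ≡ 1 (mod 19600). Apply the extended Euclidean algorithm:
19600 = 76×257 + 68
257 = 3×68 + 53
68 = 1×53 + 15
53 = 3×15 + 8
15 = 1×8 + 7
8 = 1×7 + 1
7 = 7×1 + 0
Back-substitute:
1 = 8 − 7
1 = −15 + 2·8
1 = 2·53 − 7·15
1 = −7·68 + 9·53
1 = 9·257 − 34·68
1 = −34·19600 + 2593·257
So 257·2593 ≡ 1 (mod 19600), hence d = 2593.

2593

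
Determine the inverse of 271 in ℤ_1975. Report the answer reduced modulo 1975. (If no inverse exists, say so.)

Extended Euclidean algorithm:
1975 = 7*271 + 78
271 = 3*78 + 37
78 = 2*37 + 4
37 = 9*4 + 1
4 = 4*1 + 0
Since gcd(271, 1975) = 1, back-substitute to write 1 as a combination:
1 = 37 − 9·4
1 = −9·78 + 19·37
1 = 19·271 − 66·78
1 = −66·1975 + 481·271
So 271·481 ≡ 1 (mod 1975).

481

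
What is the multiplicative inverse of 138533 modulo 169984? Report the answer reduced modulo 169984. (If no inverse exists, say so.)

149165

Apply the Euclidean algorithm to 169984 and 138533:
169984 = 1·138533 + 31451
138533 = 4·31451 + 12729
31451 = 2·12729 + 5993
12729 = 2·5993 + 743
5993 = 8·743 + 49
743 = 15·49 + 8
49 = 6·8 + 1
8 = 8·1 + 0
Since gcd(138533, 169984) = 1, back-substitute to write 1 as a combination:
1 = 49 − 6·8
1 = −6·743 + 91·49
1 = 91·5993 − 734·743
1 = −734·12729 + 1559·5993
1 = 1559·31451 − 3852·12729
1 = −3852·138533 + 16967·31451
1 = 16967·169984 − 20819·138533
Thus 138533·(-20819) ≡ 1 (mod 169984); reducing, -20819 mod 169984 = 149165.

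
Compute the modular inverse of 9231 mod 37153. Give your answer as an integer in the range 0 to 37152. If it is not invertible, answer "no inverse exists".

Apply the Euclidean algorithm to 37153 and 9231:
37153 = 4×9231 + 229
9231 = 40×229 + 71
229 = 3×71 + 16
71 = 4×16 + 7
16 = 2×7 + 2
7 = 3×2 + 1
2 = 2×1 + 0
gcd = 1, so the inverse exists. Back-substitute:
1 = 7 − 3·2
1 = −3·16 + 7·7
1 = 7·71 − 31·16
1 = −31·229 + 100·71
1 = 100·9231 − 4031·229
1 = −4031·37153 + 16224·9231
So 9231·16224 ≡ 1 (mod 37153).

16224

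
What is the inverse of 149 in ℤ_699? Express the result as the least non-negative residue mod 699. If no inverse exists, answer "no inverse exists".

Extended Euclidean algorithm:
699 = 4·149 + 103
149 = 1·103 + 46
103 = 2·46 + 11
46 = 4·11 + 2
11 = 5·2 + 1
2 = 2·1 + 0
The gcd is 1. Working backward:
1 = 11 − 5·2
1 = −5·46 + 21·11
1 = 21·103 − 47·46
1 = −47·149 + 68·103
1 = 68·699 − 319·149
Hence 149⁻¹ ≡ -319 ≡ 380 (mod 699).

380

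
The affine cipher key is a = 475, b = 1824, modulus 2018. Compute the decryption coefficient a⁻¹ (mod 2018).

1351

gcd(2018, 475) by repeated division:
2018 = 4×475 + 118
475 = 4×118 + 3
118 = 39×3 + 1
3 = 3×1 + 0
Since gcd(475, 2018) = 1, back-substitute to write 1 as a combination:
1 = 118 − 39·3
1 = −39·475 + 157·118
1 = 157·2018 − 667·475
Thus 475·(-667) ≡ 1 (mod 2018); reducing, -667 mod 2018 = 1351.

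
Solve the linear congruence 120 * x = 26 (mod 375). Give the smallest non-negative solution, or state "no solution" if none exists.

gcd(120, 375):
375 = 3×120 + 15
120 = 8×15 + 0
gcd = 15, but 15 ∤ 26, so the congruence has no solution.

no solution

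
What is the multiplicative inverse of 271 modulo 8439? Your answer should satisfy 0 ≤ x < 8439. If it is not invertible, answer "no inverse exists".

Run Euclid on (8439, 271):
8439 = 31·271 + 38
271 = 7·38 + 5
38 = 7·5 + 3
5 = 1·3 + 2
3 = 1·2 + 1
2 = 2·1 + 0
The gcd is 1. Working backward:
1 = 3 − 2
1 = −5 + 2·3
1 = 2·38 − 15·5
1 = −15·271 + 107·38
1 = 107·8439 − 3332·271
Thus 271·(-3332) ≡ 1 (mod 8439); reducing, -3332 mod 8439 = 5107.

5107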